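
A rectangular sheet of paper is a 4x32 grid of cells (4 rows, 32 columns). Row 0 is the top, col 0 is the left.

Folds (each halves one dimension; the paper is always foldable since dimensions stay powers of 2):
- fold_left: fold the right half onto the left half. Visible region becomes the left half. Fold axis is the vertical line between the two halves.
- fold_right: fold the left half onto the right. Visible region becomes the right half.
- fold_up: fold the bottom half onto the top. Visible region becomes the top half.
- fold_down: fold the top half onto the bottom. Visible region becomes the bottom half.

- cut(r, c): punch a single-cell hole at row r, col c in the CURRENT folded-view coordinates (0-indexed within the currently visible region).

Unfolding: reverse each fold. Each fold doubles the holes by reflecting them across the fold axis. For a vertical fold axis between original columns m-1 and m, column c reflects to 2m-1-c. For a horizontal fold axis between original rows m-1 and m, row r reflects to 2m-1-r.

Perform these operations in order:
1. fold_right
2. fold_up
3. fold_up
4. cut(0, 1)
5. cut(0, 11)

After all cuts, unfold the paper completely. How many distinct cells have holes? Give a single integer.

Answer: 16

Derivation:
Op 1 fold_right: fold axis v@16; visible region now rows[0,4) x cols[16,32) = 4x16
Op 2 fold_up: fold axis h@2; visible region now rows[0,2) x cols[16,32) = 2x16
Op 3 fold_up: fold axis h@1; visible region now rows[0,1) x cols[16,32) = 1x16
Op 4 cut(0, 1): punch at orig (0,17); cuts so far [(0, 17)]; region rows[0,1) x cols[16,32) = 1x16
Op 5 cut(0, 11): punch at orig (0,27); cuts so far [(0, 17), (0, 27)]; region rows[0,1) x cols[16,32) = 1x16
Unfold 1 (reflect across h@1): 4 holes -> [(0, 17), (0, 27), (1, 17), (1, 27)]
Unfold 2 (reflect across h@2): 8 holes -> [(0, 17), (0, 27), (1, 17), (1, 27), (2, 17), (2, 27), (3, 17), (3, 27)]
Unfold 3 (reflect across v@16): 16 holes -> [(0, 4), (0, 14), (0, 17), (0, 27), (1, 4), (1, 14), (1, 17), (1, 27), (2, 4), (2, 14), (2, 17), (2, 27), (3, 4), (3, 14), (3, 17), (3, 27)]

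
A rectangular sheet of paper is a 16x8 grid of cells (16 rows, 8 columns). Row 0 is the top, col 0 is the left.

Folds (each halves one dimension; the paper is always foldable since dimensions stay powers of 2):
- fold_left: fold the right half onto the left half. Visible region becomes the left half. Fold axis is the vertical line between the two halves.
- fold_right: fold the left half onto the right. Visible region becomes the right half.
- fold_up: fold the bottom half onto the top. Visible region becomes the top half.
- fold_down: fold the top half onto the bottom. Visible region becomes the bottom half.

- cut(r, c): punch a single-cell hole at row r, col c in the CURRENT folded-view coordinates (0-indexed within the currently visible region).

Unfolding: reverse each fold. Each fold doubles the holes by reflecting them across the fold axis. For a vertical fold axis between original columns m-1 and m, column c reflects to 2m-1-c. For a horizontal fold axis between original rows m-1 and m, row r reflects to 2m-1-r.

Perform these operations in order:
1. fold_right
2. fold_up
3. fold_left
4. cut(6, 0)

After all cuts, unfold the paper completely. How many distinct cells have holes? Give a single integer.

Answer: 8

Derivation:
Op 1 fold_right: fold axis v@4; visible region now rows[0,16) x cols[4,8) = 16x4
Op 2 fold_up: fold axis h@8; visible region now rows[0,8) x cols[4,8) = 8x4
Op 3 fold_left: fold axis v@6; visible region now rows[0,8) x cols[4,6) = 8x2
Op 4 cut(6, 0): punch at orig (6,4); cuts so far [(6, 4)]; region rows[0,8) x cols[4,6) = 8x2
Unfold 1 (reflect across v@6): 2 holes -> [(6, 4), (6, 7)]
Unfold 2 (reflect across h@8): 4 holes -> [(6, 4), (6, 7), (9, 4), (9, 7)]
Unfold 3 (reflect across v@4): 8 holes -> [(6, 0), (6, 3), (6, 4), (6, 7), (9, 0), (9, 3), (9, 4), (9, 7)]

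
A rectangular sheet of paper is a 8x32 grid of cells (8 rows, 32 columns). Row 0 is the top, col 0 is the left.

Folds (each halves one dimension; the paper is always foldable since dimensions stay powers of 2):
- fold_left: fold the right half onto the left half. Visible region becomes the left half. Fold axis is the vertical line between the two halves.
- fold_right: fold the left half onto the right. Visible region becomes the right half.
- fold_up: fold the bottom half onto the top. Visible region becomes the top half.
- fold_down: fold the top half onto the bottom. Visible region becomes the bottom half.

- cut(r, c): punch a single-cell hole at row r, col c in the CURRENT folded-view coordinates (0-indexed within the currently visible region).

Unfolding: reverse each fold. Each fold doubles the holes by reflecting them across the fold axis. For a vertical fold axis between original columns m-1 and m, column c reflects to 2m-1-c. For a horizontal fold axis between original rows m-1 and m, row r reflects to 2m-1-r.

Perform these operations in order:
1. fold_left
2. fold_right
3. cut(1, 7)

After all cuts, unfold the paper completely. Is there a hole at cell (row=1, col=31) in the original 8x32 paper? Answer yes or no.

Answer: yes

Derivation:
Op 1 fold_left: fold axis v@16; visible region now rows[0,8) x cols[0,16) = 8x16
Op 2 fold_right: fold axis v@8; visible region now rows[0,8) x cols[8,16) = 8x8
Op 3 cut(1, 7): punch at orig (1,15); cuts so far [(1, 15)]; region rows[0,8) x cols[8,16) = 8x8
Unfold 1 (reflect across v@8): 2 holes -> [(1, 0), (1, 15)]
Unfold 2 (reflect across v@16): 4 holes -> [(1, 0), (1, 15), (1, 16), (1, 31)]
Holes: [(1, 0), (1, 15), (1, 16), (1, 31)]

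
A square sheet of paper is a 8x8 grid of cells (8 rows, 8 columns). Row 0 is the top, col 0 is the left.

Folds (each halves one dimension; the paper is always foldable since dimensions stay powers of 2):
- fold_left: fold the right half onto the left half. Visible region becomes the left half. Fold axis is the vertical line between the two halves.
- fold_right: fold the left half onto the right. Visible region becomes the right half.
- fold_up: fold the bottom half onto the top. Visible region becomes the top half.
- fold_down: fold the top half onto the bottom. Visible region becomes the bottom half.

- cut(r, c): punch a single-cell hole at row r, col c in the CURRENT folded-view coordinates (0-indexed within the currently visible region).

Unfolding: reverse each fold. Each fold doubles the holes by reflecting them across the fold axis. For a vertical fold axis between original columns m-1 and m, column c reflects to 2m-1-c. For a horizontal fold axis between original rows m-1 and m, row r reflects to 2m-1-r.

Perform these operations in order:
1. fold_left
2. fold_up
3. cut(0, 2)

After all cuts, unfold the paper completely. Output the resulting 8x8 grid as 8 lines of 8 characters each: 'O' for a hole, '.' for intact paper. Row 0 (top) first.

Answer: ..O..O..
........
........
........
........
........
........
..O..O..

Derivation:
Op 1 fold_left: fold axis v@4; visible region now rows[0,8) x cols[0,4) = 8x4
Op 2 fold_up: fold axis h@4; visible region now rows[0,4) x cols[0,4) = 4x4
Op 3 cut(0, 2): punch at orig (0,2); cuts so far [(0, 2)]; region rows[0,4) x cols[0,4) = 4x4
Unfold 1 (reflect across h@4): 2 holes -> [(0, 2), (7, 2)]
Unfold 2 (reflect across v@4): 4 holes -> [(0, 2), (0, 5), (7, 2), (7, 5)]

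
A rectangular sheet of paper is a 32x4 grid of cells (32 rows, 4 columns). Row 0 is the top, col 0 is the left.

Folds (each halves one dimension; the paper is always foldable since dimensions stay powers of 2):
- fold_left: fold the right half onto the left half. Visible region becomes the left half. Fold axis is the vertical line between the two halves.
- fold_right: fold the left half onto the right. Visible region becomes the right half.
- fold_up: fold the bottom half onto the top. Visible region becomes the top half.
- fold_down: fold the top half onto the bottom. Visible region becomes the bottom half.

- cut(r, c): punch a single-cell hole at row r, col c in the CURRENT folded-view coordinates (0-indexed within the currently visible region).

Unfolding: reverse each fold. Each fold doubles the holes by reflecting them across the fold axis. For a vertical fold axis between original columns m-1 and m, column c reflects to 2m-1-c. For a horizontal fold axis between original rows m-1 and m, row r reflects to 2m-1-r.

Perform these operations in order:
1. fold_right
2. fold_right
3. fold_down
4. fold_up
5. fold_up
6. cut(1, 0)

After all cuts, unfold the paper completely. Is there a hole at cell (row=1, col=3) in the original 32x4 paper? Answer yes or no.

Op 1 fold_right: fold axis v@2; visible region now rows[0,32) x cols[2,4) = 32x2
Op 2 fold_right: fold axis v@3; visible region now rows[0,32) x cols[3,4) = 32x1
Op 3 fold_down: fold axis h@16; visible region now rows[16,32) x cols[3,4) = 16x1
Op 4 fold_up: fold axis h@24; visible region now rows[16,24) x cols[3,4) = 8x1
Op 5 fold_up: fold axis h@20; visible region now rows[16,20) x cols[3,4) = 4x1
Op 6 cut(1, 0): punch at orig (17,3); cuts so far [(17, 3)]; region rows[16,20) x cols[3,4) = 4x1
Unfold 1 (reflect across h@20): 2 holes -> [(17, 3), (22, 3)]
Unfold 2 (reflect across h@24): 4 holes -> [(17, 3), (22, 3), (25, 3), (30, 3)]
Unfold 3 (reflect across h@16): 8 holes -> [(1, 3), (6, 3), (9, 3), (14, 3), (17, 3), (22, 3), (25, 3), (30, 3)]
Unfold 4 (reflect across v@3): 16 holes -> [(1, 2), (1, 3), (6, 2), (6, 3), (9, 2), (9, 3), (14, 2), (14, 3), (17, 2), (17, 3), (22, 2), (22, 3), (25, 2), (25, 3), (30, 2), (30, 3)]
Unfold 5 (reflect across v@2): 32 holes -> [(1, 0), (1, 1), (1, 2), (1, 3), (6, 0), (6, 1), (6, 2), (6, 3), (9, 0), (9, 1), (9, 2), (9, 3), (14, 0), (14, 1), (14, 2), (14, 3), (17, 0), (17, 1), (17, 2), (17, 3), (22, 0), (22, 1), (22, 2), (22, 3), (25, 0), (25, 1), (25, 2), (25, 3), (30, 0), (30, 1), (30, 2), (30, 3)]
Holes: [(1, 0), (1, 1), (1, 2), (1, 3), (6, 0), (6, 1), (6, 2), (6, 3), (9, 0), (9, 1), (9, 2), (9, 3), (14, 0), (14, 1), (14, 2), (14, 3), (17, 0), (17, 1), (17, 2), (17, 3), (22, 0), (22, 1), (22, 2), (22, 3), (25, 0), (25, 1), (25, 2), (25, 3), (30, 0), (30, 1), (30, 2), (30, 3)]

Answer: yes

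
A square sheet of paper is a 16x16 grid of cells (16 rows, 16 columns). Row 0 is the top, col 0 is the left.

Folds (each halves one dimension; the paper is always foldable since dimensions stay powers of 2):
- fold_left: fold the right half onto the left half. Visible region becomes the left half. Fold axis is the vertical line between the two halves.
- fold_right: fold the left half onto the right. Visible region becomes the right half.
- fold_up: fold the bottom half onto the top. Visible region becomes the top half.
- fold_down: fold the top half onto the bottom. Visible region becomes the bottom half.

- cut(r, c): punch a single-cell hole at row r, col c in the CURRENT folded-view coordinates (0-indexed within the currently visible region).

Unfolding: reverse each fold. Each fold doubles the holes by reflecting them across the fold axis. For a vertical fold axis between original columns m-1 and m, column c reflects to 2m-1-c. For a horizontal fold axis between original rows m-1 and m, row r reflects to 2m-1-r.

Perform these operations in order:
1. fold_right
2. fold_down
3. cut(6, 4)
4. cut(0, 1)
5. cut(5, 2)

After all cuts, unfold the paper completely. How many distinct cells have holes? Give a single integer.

Op 1 fold_right: fold axis v@8; visible region now rows[0,16) x cols[8,16) = 16x8
Op 2 fold_down: fold axis h@8; visible region now rows[8,16) x cols[8,16) = 8x8
Op 3 cut(6, 4): punch at orig (14,12); cuts so far [(14, 12)]; region rows[8,16) x cols[8,16) = 8x8
Op 4 cut(0, 1): punch at orig (8,9); cuts so far [(8, 9), (14, 12)]; region rows[8,16) x cols[8,16) = 8x8
Op 5 cut(5, 2): punch at orig (13,10); cuts so far [(8, 9), (13, 10), (14, 12)]; region rows[8,16) x cols[8,16) = 8x8
Unfold 1 (reflect across h@8): 6 holes -> [(1, 12), (2, 10), (7, 9), (8, 9), (13, 10), (14, 12)]
Unfold 2 (reflect across v@8): 12 holes -> [(1, 3), (1, 12), (2, 5), (2, 10), (7, 6), (7, 9), (8, 6), (8, 9), (13, 5), (13, 10), (14, 3), (14, 12)]

Answer: 12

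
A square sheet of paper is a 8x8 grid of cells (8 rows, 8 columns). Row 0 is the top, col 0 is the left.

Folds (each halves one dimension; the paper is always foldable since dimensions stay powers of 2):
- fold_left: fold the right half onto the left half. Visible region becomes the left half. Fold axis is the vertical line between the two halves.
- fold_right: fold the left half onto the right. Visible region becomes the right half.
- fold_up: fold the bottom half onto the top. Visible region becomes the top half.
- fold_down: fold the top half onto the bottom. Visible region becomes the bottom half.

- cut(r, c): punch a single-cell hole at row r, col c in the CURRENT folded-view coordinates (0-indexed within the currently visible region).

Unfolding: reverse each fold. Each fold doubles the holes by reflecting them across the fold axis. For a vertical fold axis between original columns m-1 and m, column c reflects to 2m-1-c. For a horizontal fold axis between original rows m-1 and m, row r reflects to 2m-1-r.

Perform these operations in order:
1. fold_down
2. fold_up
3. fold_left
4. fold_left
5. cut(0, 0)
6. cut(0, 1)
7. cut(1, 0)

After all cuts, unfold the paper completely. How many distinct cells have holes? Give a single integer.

Answer: 48

Derivation:
Op 1 fold_down: fold axis h@4; visible region now rows[4,8) x cols[0,8) = 4x8
Op 2 fold_up: fold axis h@6; visible region now rows[4,6) x cols[0,8) = 2x8
Op 3 fold_left: fold axis v@4; visible region now rows[4,6) x cols[0,4) = 2x4
Op 4 fold_left: fold axis v@2; visible region now rows[4,6) x cols[0,2) = 2x2
Op 5 cut(0, 0): punch at orig (4,0); cuts so far [(4, 0)]; region rows[4,6) x cols[0,2) = 2x2
Op 6 cut(0, 1): punch at orig (4,1); cuts so far [(4, 0), (4, 1)]; region rows[4,6) x cols[0,2) = 2x2
Op 7 cut(1, 0): punch at orig (5,0); cuts so far [(4, 0), (4, 1), (5, 0)]; region rows[4,6) x cols[0,2) = 2x2
Unfold 1 (reflect across v@2): 6 holes -> [(4, 0), (4, 1), (4, 2), (4, 3), (5, 0), (5, 3)]
Unfold 2 (reflect across v@4): 12 holes -> [(4, 0), (4, 1), (4, 2), (4, 3), (4, 4), (4, 5), (4, 6), (4, 7), (5, 0), (5, 3), (5, 4), (5, 7)]
Unfold 3 (reflect across h@6): 24 holes -> [(4, 0), (4, 1), (4, 2), (4, 3), (4, 4), (4, 5), (4, 6), (4, 7), (5, 0), (5, 3), (5, 4), (5, 7), (6, 0), (6, 3), (6, 4), (6, 7), (7, 0), (7, 1), (7, 2), (7, 3), (7, 4), (7, 5), (7, 6), (7, 7)]
Unfold 4 (reflect across h@4): 48 holes -> [(0, 0), (0, 1), (0, 2), (0, 3), (0, 4), (0, 5), (0, 6), (0, 7), (1, 0), (1, 3), (1, 4), (1, 7), (2, 0), (2, 3), (2, 4), (2, 7), (3, 0), (3, 1), (3, 2), (3, 3), (3, 4), (3, 5), (3, 6), (3, 7), (4, 0), (4, 1), (4, 2), (4, 3), (4, 4), (4, 5), (4, 6), (4, 7), (5, 0), (5, 3), (5, 4), (5, 7), (6, 0), (6, 3), (6, 4), (6, 7), (7, 0), (7, 1), (7, 2), (7, 3), (7, 4), (7, 5), (7, 6), (7, 7)]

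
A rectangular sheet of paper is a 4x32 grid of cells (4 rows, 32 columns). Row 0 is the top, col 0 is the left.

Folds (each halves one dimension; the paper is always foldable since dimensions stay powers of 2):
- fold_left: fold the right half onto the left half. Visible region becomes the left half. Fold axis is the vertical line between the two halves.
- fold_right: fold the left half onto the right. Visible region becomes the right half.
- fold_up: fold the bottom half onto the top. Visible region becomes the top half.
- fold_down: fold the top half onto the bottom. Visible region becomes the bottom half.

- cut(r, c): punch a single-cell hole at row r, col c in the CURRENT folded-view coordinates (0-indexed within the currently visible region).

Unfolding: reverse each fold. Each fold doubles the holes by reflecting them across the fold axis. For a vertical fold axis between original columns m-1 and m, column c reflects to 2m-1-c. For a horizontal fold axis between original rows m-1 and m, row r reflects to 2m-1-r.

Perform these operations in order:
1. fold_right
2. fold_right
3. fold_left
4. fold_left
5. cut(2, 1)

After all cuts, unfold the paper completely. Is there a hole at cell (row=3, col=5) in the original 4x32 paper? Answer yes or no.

Op 1 fold_right: fold axis v@16; visible region now rows[0,4) x cols[16,32) = 4x16
Op 2 fold_right: fold axis v@24; visible region now rows[0,4) x cols[24,32) = 4x8
Op 3 fold_left: fold axis v@28; visible region now rows[0,4) x cols[24,28) = 4x4
Op 4 fold_left: fold axis v@26; visible region now rows[0,4) x cols[24,26) = 4x2
Op 5 cut(2, 1): punch at orig (2,25); cuts so far [(2, 25)]; region rows[0,4) x cols[24,26) = 4x2
Unfold 1 (reflect across v@26): 2 holes -> [(2, 25), (2, 26)]
Unfold 2 (reflect across v@28): 4 holes -> [(2, 25), (2, 26), (2, 29), (2, 30)]
Unfold 3 (reflect across v@24): 8 holes -> [(2, 17), (2, 18), (2, 21), (2, 22), (2, 25), (2, 26), (2, 29), (2, 30)]
Unfold 4 (reflect across v@16): 16 holes -> [(2, 1), (2, 2), (2, 5), (2, 6), (2, 9), (2, 10), (2, 13), (2, 14), (2, 17), (2, 18), (2, 21), (2, 22), (2, 25), (2, 26), (2, 29), (2, 30)]
Holes: [(2, 1), (2, 2), (2, 5), (2, 6), (2, 9), (2, 10), (2, 13), (2, 14), (2, 17), (2, 18), (2, 21), (2, 22), (2, 25), (2, 26), (2, 29), (2, 30)]

Answer: no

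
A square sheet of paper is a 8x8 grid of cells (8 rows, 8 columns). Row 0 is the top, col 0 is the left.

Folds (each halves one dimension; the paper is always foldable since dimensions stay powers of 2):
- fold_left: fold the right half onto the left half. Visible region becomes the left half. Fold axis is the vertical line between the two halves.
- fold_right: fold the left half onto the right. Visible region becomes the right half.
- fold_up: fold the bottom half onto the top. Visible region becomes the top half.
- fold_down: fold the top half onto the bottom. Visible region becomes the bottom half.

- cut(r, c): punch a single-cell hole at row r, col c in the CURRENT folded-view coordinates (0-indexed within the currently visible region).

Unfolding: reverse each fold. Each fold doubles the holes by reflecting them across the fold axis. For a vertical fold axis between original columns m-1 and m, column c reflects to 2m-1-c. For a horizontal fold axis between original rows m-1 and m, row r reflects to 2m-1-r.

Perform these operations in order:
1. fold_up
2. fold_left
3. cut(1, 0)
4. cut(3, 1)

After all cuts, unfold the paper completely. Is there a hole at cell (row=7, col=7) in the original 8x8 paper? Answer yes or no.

Answer: no

Derivation:
Op 1 fold_up: fold axis h@4; visible region now rows[0,4) x cols[0,8) = 4x8
Op 2 fold_left: fold axis v@4; visible region now rows[0,4) x cols[0,4) = 4x4
Op 3 cut(1, 0): punch at orig (1,0); cuts so far [(1, 0)]; region rows[0,4) x cols[0,4) = 4x4
Op 4 cut(3, 1): punch at orig (3,1); cuts so far [(1, 0), (3, 1)]; region rows[0,4) x cols[0,4) = 4x4
Unfold 1 (reflect across v@4): 4 holes -> [(1, 0), (1, 7), (3, 1), (3, 6)]
Unfold 2 (reflect across h@4): 8 holes -> [(1, 0), (1, 7), (3, 1), (3, 6), (4, 1), (4, 6), (6, 0), (6, 7)]
Holes: [(1, 0), (1, 7), (3, 1), (3, 6), (4, 1), (4, 6), (6, 0), (6, 7)]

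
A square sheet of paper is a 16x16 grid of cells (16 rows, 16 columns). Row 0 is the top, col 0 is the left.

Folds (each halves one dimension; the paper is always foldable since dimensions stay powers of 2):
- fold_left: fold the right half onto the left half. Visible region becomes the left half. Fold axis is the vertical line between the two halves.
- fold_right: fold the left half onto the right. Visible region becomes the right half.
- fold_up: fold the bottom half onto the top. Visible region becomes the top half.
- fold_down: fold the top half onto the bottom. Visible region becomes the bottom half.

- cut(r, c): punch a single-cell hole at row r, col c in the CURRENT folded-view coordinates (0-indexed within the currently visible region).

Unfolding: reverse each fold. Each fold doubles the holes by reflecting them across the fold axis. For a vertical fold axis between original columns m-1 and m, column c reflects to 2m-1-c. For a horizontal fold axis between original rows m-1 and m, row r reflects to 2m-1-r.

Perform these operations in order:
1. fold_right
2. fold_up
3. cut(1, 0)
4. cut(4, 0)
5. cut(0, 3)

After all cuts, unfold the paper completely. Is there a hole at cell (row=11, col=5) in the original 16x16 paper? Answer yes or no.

Answer: no

Derivation:
Op 1 fold_right: fold axis v@8; visible region now rows[0,16) x cols[8,16) = 16x8
Op 2 fold_up: fold axis h@8; visible region now rows[0,8) x cols[8,16) = 8x8
Op 3 cut(1, 0): punch at orig (1,8); cuts so far [(1, 8)]; region rows[0,8) x cols[8,16) = 8x8
Op 4 cut(4, 0): punch at orig (4,8); cuts so far [(1, 8), (4, 8)]; region rows[0,8) x cols[8,16) = 8x8
Op 5 cut(0, 3): punch at orig (0,11); cuts so far [(0, 11), (1, 8), (4, 8)]; region rows[0,8) x cols[8,16) = 8x8
Unfold 1 (reflect across h@8): 6 holes -> [(0, 11), (1, 8), (4, 8), (11, 8), (14, 8), (15, 11)]
Unfold 2 (reflect across v@8): 12 holes -> [(0, 4), (0, 11), (1, 7), (1, 8), (4, 7), (4, 8), (11, 7), (11, 8), (14, 7), (14, 8), (15, 4), (15, 11)]
Holes: [(0, 4), (0, 11), (1, 7), (1, 8), (4, 7), (4, 8), (11, 7), (11, 8), (14, 7), (14, 8), (15, 4), (15, 11)]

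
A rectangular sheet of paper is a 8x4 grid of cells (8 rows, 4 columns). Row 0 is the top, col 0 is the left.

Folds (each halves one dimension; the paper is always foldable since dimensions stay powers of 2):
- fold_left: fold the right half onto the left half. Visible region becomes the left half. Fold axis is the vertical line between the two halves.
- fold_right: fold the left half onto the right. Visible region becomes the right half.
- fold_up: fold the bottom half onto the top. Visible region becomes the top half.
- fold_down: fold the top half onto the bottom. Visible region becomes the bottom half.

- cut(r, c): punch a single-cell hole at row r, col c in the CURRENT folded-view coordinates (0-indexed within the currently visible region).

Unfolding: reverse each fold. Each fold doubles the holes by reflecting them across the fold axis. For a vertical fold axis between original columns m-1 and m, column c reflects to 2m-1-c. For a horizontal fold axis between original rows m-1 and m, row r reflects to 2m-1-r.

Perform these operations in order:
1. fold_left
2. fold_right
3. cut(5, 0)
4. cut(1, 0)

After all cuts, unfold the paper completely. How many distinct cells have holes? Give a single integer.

Op 1 fold_left: fold axis v@2; visible region now rows[0,8) x cols[0,2) = 8x2
Op 2 fold_right: fold axis v@1; visible region now rows[0,8) x cols[1,2) = 8x1
Op 3 cut(5, 0): punch at orig (5,1); cuts so far [(5, 1)]; region rows[0,8) x cols[1,2) = 8x1
Op 4 cut(1, 0): punch at orig (1,1); cuts so far [(1, 1), (5, 1)]; region rows[0,8) x cols[1,2) = 8x1
Unfold 1 (reflect across v@1): 4 holes -> [(1, 0), (1, 1), (5, 0), (5, 1)]
Unfold 2 (reflect across v@2): 8 holes -> [(1, 0), (1, 1), (1, 2), (1, 3), (5, 0), (5, 1), (5, 2), (5, 3)]

Answer: 8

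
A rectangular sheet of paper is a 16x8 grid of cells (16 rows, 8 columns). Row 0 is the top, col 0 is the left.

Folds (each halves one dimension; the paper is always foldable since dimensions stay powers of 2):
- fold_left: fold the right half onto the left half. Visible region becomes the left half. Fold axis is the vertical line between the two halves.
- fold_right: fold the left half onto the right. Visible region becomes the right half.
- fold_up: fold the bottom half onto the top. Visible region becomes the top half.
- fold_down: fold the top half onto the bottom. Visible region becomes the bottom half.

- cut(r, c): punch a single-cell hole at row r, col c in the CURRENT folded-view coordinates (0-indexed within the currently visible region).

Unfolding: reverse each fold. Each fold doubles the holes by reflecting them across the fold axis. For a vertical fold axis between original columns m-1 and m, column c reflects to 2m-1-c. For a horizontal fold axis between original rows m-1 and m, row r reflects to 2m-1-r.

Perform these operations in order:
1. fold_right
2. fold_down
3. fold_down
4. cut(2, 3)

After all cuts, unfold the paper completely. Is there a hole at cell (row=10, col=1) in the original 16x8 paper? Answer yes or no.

Answer: no

Derivation:
Op 1 fold_right: fold axis v@4; visible region now rows[0,16) x cols[4,8) = 16x4
Op 2 fold_down: fold axis h@8; visible region now rows[8,16) x cols[4,8) = 8x4
Op 3 fold_down: fold axis h@12; visible region now rows[12,16) x cols[4,8) = 4x4
Op 4 cut(2, 3): punch at orig (14,7); cuts so far [(14, 7)]; region rows[12,16) x cols[4,8) = 4x4
Unfold 1 (reflect across h@12): 2 holes -> [(9, 7), (14, 7)]
Unfold 2 (reflect across h@8): 4 holes -> [(1, 7), (6, 7), (9, 7), (14, 7)]
Unfold 3 (reflect across v@4): 8 holes -> [(1, 0), (1, 7), (6, 0), (6, 7), (9, 0), (9, 7), (14, 0), (14, 7)]
Holes: [(1, 0), (1, 7), (6, 0), (6, 7), (9, 0), (9, 7), (14, 0), (14, 7)]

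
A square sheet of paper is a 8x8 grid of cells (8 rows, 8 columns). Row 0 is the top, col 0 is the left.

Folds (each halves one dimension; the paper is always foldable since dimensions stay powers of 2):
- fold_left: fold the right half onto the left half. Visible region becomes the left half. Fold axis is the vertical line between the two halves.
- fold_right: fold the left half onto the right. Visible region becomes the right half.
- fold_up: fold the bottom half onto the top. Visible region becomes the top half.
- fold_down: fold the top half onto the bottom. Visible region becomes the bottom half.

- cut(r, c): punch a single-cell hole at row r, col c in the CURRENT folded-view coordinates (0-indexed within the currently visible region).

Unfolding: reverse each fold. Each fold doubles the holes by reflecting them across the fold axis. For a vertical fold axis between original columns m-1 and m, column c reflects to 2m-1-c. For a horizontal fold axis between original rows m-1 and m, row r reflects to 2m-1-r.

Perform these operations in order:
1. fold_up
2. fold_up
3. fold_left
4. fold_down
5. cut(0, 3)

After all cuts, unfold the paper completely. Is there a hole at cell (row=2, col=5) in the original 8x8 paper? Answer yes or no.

Op 1 fold_up: fold axis h@4; visible region now rows[0,4) x cols[0,8) = 4x8
Op 2 fold_up: fold axis h@2; visible region now rows[0,2) x cols[0,8) = 2x8
Op 3 fold_left: fold axis v@4; visible region now rows[0,2) x cols[0,4) = 2x4
Op 4 fold_down: fold axis h@1; visible region now rows[1,2) x cols[0,4) = 1x4
Op 5 cut(0, 3): punch at orig (1,3); cuts so far [(1, 3)]; region rows[1,2) x cols[0,4) = 1x4
Unfold 1 (reflect across h@1): 2 holes -> [(0, 3), (1, 3)]
Unfold 2 (reflect across v@4): 4 holes -> [(0, 3), (0, 4), (1, 3), (1, 4)]
Unfold 3 (reflect across h@2): 8 holes -> [(0, 3), (0, 4), (1, 3), (1, 4), (2, 3), (2, 4), (3, 3), (3, 4)]
Unfold 4 (reflect across h@4): 16 holes -> [(0, 3), (0, 4), (1, 3), (1, 4), (2, 3), (2, 4), (3, 3), (3, 4), (4, 3), (4, 4), (5, 3), (5, 4), (6, 3), (6, 4), (7, 3), (7, 4)]
Holes: [(0, 3), (0, 4), (1, 3), (1, 4), (2, 3), (2, 4), (3, 3), (3, 4), (4, 3), (4, 4), (5, 3), (5, 4), (6, 3), (6, 4), (7, 3), (7, 4)]

Answer: no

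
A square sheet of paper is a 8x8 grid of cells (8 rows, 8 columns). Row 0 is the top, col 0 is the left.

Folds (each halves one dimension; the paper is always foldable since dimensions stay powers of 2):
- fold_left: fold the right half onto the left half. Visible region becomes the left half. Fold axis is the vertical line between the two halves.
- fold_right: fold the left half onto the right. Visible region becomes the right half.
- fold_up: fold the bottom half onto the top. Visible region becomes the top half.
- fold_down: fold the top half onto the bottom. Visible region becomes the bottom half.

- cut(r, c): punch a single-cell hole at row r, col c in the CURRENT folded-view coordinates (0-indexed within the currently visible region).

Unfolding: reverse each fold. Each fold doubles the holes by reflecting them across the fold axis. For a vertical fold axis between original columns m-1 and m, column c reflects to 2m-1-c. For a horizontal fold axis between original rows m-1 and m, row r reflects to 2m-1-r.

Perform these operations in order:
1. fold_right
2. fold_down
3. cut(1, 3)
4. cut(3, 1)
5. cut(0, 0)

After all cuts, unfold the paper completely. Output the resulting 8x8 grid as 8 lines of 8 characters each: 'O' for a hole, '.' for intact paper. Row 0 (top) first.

Op 1 fold_right: fold axis v@4; visible region now rows[0,8) x cols[4,8) = 8x4
Op 2 fold_down: fold axis h@4; visible region now rows[4,8) x cols[4,8) = 4x4
Op 3 cut(1, 3): punch at orig (5,7); cuts so far [(5, 7)]; region rows[4,8) x cols[4,8) = 4x4
Op 4 cut(3, 1): punch at orig (7,5); cuts so far [(5, 7), (7, 5)]; region rows[4,8) x cols[4,8) = 4x4
Op 5 cut(0, 0): punch at orig (4,4); cuts so far [(4, 4), (5, 7), (7, 5)]; region rows[4,8) x cols[4,8) = 4x4
Unfold 1 (reflect across h@4): 6 holes -> [(0, 5), (2, 7), (3, 4), (4, 4), (5, 7), (7, 5)]
Unfold 2 (reflect across v@4): 12 holes -> [(0, 2), (0, 5), (2, 0), (2, 7), (3, 3), (3, 4), (4, 3), (4, 4), (5, 0), (5, 7), (7, 2), (7, 5)]

Answer: ..O..O..
........
O......O
...OO...
...OO...
O......O
........
..O..O..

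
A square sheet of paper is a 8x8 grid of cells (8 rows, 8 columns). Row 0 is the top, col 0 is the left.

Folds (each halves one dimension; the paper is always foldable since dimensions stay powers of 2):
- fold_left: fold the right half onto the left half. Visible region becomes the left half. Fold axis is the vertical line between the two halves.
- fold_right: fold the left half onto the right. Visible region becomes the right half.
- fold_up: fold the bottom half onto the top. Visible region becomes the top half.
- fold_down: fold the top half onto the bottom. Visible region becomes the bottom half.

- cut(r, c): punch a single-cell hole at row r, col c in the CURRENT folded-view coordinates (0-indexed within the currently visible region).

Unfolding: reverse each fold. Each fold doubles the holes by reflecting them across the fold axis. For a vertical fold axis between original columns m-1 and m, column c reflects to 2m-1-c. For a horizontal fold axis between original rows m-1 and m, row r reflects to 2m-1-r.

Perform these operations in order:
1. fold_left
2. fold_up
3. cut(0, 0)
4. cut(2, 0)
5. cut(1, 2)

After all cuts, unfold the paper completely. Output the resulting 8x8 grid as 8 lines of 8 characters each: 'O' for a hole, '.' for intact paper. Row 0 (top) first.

Answer: O......O
..O..O..
O......O
........
........
O......O
..O..O..
O......O

Derivation:
Op 1 fold_left: fold axis v@4; visible region now rows[0,8) x cols[0,4) = 8x4
Op 2 fold_up: fold axis h@4; visible region now rows[0,4) x cols[0,4) = 4x4
Op 3 cut(0, 0): punch at orig (0,0); cuts so far [(0, 0)]; region rows[0,4) x cols[0,4) = 4x4
Op 4 cut(2, 0): punch at orig (2,0); cuts so far [(0, 0), (2, 0)]; region rows[0,4) x cols[0,4) = 4x4
Op 5 cut(1, 2): punch at orig (1,2); cuts so far [(0, 0), (1, 2), (2, 0)]; region rows[0,4) x cols[0,4) = 4x4
Unfold 1 (reflect across h@4): 6 holes -> [(0, 0), (1, 2), (2, 0), (5, 0), (6, 2), (7, 0)]
Unfold 2 (reflect across v@4): 12 holes -> [(0, 0), (0, 7), (1, 2), (1, 5), (2, 0), (2, 7), (5, 0), (5, 7), (6, 2), (6, 5), (7, 0), (7, 7)]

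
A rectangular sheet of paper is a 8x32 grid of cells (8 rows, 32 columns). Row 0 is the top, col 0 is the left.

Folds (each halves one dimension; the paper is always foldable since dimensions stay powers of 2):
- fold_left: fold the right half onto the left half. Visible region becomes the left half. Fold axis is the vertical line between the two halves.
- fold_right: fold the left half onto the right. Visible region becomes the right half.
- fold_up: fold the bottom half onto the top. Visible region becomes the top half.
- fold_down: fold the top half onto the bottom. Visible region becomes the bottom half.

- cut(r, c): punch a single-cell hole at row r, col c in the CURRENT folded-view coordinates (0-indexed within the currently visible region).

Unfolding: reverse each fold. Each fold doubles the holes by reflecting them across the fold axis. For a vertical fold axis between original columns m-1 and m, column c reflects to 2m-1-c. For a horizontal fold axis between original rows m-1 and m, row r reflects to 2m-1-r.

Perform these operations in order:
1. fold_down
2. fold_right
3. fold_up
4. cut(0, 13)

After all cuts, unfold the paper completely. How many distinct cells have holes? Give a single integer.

Answer: 8

Derivation:
Op 1 fold_down: fold axis h@4; visible region now rows[4,8) x cols[0,32) = 4x32
Op 2 fold_right: fold axis v@16; visible region now rows[4,8) x cols[16,32) = 4x16
Op 3 fold_up: fold axis h@6; visible region now rows[4,6) x cols[16,32) = 2x16
Op 4 cut(0, 13): punch at orig (4,29); cuts so far [(4, 29)]; region rows[4,6) x cols[16,32) = 2x16
Unfold 1 (reflect across h@6): 2 holes -> [(4, 29), (7, 29)]
Unfold 2 (reflect across v@16): 4 holes -> [(4, 2), (4, 29), (7, 2), (7, 29)]
Unfold 3 (reflect across h@4): 8 holes -> [(0, 2), (0, 29), (3, 2), (3, 29), (4, 2), (4, 29), (7, 2), (7, 29)]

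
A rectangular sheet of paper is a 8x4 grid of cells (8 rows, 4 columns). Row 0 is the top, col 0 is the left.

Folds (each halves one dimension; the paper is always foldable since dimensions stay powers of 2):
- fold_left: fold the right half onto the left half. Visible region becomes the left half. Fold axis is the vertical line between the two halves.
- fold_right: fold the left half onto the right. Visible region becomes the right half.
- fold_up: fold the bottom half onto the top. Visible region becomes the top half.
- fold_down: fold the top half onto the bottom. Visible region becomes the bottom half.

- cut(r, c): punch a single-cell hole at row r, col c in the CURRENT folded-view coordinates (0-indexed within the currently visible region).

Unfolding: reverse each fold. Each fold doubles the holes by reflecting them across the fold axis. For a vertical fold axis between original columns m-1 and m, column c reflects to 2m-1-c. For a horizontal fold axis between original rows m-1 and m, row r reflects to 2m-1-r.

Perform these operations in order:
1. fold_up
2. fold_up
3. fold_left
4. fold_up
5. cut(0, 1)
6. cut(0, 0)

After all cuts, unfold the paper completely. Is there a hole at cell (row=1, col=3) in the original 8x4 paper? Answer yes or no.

Op 1 fold_up: fold axis h@4; visible region now rows[0,4) x cols[0,4) = 4x4
Op 2 fold_up: fold axis h@2; visible region now rows[0,2) x cols[0,4) = 2x4
Op 3 fold_left: fold axis v@2; visible region now rows[0,2) x cols[0,2) = 2x2
Op 4 fold_up: fold axis h@1; visible region now rows[0,1) x cols[0,2) = 1x2
Op 5 cut(0, 1): punch at orig (0,1); cuts so far [(0, 1)]; region rows[0,1) x cols[0,2) = 1x2
Op 6 cut(0, 0): punch at orig (0,0); cuts so far [(0, 0), (0, 1)]; region rows[0,1) x cols[0,2) = 1x2
Unfold 1 (reflect across h@1): 4 holes -> [(0, 0), (0, 1), (1, 0), (1, 1)]
Unfold 2 (reflect across v@2): 8 holes -> [(0, 0), (0, 1), (0, 2), (0, 3), (1, 0), (1, 1), (1, 2), (1, 3)]
Unfold 3 (reflect across h@2): 16 holes -> [(0, 0), (0, 1), (0, 2), (0, 3), (1, 0), (1, 1), (1, 2), (1, 3), (2, 0), (2, 1), (2, 2), (2, 3), (3, 0), (3, 1), (3, 2), (3, 3)]
Unfold 4 (reflect across h@4): 32 holes -> [(0, 0), (0, 1), (0, 2), (0, 3), (1, 0), (1, 1), (1, 2), (1, 3), (2, 0), (2, 1), (2, 2), (2, 3), (3, 0), (3, 1), (3, 2), (3, 3), (4, 0), (4, 1), (4, 2), (4, 3), (5, 0), (5, 1), (5, 2), (5, 3), (6, 0), (6, 1), (6, 2), (6, 3), (7, 0), (7, 1), (7, 2), (7, 3)]
Holes: [(0, 0), (0, 1), (0, 2), (0, 3), (1, 0), (1, 1), (1, 2), (1, 3), (2, 0), (2, 1), (2, 2), (2, 3), (3, 0), (3, 1), (3, 2), (3, 3), (4, 0), (4, 1), (4, 2), (4, 3), (5, 0), (5, 1), (5, 2), (5, 3), (6, 0), (6, 1), (6, 2), (6, 3), (7, 0), (7, 1), (7, 2), (7, 3)]

Answer: yes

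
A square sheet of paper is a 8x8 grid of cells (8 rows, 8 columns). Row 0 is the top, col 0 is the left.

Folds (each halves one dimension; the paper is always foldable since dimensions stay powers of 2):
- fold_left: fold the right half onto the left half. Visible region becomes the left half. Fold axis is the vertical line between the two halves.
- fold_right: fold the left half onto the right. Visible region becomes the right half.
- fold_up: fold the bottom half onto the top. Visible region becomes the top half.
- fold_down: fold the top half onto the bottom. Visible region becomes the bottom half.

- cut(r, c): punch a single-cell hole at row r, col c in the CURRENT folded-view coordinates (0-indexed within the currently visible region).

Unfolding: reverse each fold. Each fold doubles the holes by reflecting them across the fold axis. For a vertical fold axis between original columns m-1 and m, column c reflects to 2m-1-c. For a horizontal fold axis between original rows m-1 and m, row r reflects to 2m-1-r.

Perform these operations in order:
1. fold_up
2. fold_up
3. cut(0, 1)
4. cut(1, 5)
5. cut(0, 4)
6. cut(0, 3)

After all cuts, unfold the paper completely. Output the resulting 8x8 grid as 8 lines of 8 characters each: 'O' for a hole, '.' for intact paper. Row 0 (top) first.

Op 1 fold_up: fold axis h@4; visible region now rows[0,4) x cols[0,8) = 4x8
Op 2 fold_up: fold axis h@2; visible region now rows[0,2) x cols[0,8) = 2x8
Op 3 cut(0, 1): punch at orig (0,1); cuts so far [(0, 1)]; region rows[0,2) x cols[0,8) = 2x8
Op 4 cut(1, 5): punch at orig (1,5); cuts so far [(0, 1), (1, 5)]; region rows[0,2) x cols[0,8) = 2x8
Op 5 cut(0, 4): punch at orig (0,4); cuts so far [(0, 1), (0, 4), (1, 5)]; region rows[0,2) x cols[0,8) = 2x8
Op 6 cut(0, 3): punch at orig (0,3); cuts so far [(0, 1), (0, 3), (0, 4), (1, 5)]; region rows[0,2) x cols[0,8) = 2x8
Unfold 1 (reflect across h@2): 8 holes -> [(0, 1), (0, 3), (0, 4), (1, 5), (2, 5), (3, 1), (3, 3), (3, 4)]
Unfold 2 (reflect across h@4): 16 holes -> [(0, 1), (0, 3), (0, 4), (1, 5), (2, 5), (3, 1), (3, 3), (3, 4), (4, 1), (4, 3), (4, 4), (5, 5), (6, 5), (7, 1), (7, 3), (7, 4)]

Answer: .O.OO...
.....O..
.....O..
.O.OO...
.O.OO...
.....O..
.....O..
.O.OO...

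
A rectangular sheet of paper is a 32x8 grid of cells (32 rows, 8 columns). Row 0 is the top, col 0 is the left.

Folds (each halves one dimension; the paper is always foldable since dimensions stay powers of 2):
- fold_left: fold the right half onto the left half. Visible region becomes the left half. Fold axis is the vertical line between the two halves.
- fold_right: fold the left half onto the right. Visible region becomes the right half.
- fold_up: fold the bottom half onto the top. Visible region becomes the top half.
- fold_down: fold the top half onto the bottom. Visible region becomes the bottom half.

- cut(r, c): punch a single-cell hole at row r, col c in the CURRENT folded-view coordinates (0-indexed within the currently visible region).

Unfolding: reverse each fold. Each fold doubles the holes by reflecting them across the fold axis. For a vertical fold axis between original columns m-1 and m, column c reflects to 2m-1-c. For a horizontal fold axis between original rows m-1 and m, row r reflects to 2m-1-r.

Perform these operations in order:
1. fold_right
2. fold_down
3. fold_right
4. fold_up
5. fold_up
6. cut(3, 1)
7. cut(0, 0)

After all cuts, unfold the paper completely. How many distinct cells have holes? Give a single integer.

Answer: 64

Derivation:
Op 1 fold_right: fold axis v@4; visible region now rows[0,32) x cols[4,8) = 32x4
Op 2 fold_down: fold axis h@16; visible region now rows[16,32) x cols[4,8) = 16x4
Op 3 fold_right: fold axis v@6; visible region now rows[16,32) x cols[6,8) = 16x2
Op 4 fold_up: fold axis h@24; visible region now rows[16,24) x cols[6,8) = 8x2
Op 5 fold_up: fold axis h@20; visible region now rows[16,20) x cols[6,8) = 4x2
Op 6 cut(3, 1): punch at orig (19,7); cuts so far [(19, 7)]; region rows[16,20) x cols[6,8) = 4x2
Op 7 cut(0, 0): punch at orig (16,6); cuts so far [(16, 6), (19, 7)]; region rows[16,20) x cols[6,8) = 4x2
Unfold 1 (reflect across h@20): 4 holes -> [(16, 6), (19, 7), (20, 7), (23, 6)]
Unfold 2 (reflect across h@24): 8 holes -> [(16, 6), (19, 7), (20, 7), (23, 6), (24, 6), (27, 7), (28, 7), (31, 6)]
Unfold 3 (reflect across v@6): 16 holes -> [(16, 5), (16, 6), (19, 4), (19, 7), (20, 4), (20, 7), (23, 5), (23, 6), (24, 5), (24, 6), (27, 4), (27, 7), (28, 4), (28, 7), (31, 5), (31, 6)]
Unfold 4 (reflect across h@16): 32 holes -> [(0, 5), (0, 6), (3, 4), (3, 7), (4, 4), (4, 7), (7, 5), (7, 6), (8, 5), (8, 6), (11, 4), (11, 7), (12, 4), (12, 7), (15, 5), (15, 6), (16, 5), (16, 6), (19, 4), (19, 7), (20, 4), (20, 7), (23, 5), (23, 6), (24, 5), (24, 6), (27, 4), (27, 7), (28, 4), (28, 7), (31, 5), (31, 6)]
Unfold 5 (reflect across v@4): 64 holes -> [(0, 1), (0, 2), (0, 5), (0, 6), (3, 0), (3, 3), (3, 4), (3, 7), (4, 0), (4, 3), (4, 4), (4, 7), (7, 1), (7, 2), (7, 5), (7, 6), (8, 1), (8, 2), (8, 5), (8, 6), (11, 0), (11, 3), (11, 4), (11, 7), (12, 0), (12, 3), (12, 4), (12, 7), (15, 1), (15, 2), (15, 5), (15, 6), (16, 1), (16, 2), (16, 5), (16, 6), (19, 0), (19, 3), (19, 4), (19, 7), (20, 0), (20, 3), (20, 4), (20, 7), (23, 1), (23, 2), (23, 5), (23, 6), (24, 1), (24, 2), (24, 5), (24, 6), (27, 0), (27, 3), (27, 4), (27, 7), (28, 0), (28, 3), (28, 4), (28, 7), (31, 1), (31, 2), (31, 5), (31, 6)]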